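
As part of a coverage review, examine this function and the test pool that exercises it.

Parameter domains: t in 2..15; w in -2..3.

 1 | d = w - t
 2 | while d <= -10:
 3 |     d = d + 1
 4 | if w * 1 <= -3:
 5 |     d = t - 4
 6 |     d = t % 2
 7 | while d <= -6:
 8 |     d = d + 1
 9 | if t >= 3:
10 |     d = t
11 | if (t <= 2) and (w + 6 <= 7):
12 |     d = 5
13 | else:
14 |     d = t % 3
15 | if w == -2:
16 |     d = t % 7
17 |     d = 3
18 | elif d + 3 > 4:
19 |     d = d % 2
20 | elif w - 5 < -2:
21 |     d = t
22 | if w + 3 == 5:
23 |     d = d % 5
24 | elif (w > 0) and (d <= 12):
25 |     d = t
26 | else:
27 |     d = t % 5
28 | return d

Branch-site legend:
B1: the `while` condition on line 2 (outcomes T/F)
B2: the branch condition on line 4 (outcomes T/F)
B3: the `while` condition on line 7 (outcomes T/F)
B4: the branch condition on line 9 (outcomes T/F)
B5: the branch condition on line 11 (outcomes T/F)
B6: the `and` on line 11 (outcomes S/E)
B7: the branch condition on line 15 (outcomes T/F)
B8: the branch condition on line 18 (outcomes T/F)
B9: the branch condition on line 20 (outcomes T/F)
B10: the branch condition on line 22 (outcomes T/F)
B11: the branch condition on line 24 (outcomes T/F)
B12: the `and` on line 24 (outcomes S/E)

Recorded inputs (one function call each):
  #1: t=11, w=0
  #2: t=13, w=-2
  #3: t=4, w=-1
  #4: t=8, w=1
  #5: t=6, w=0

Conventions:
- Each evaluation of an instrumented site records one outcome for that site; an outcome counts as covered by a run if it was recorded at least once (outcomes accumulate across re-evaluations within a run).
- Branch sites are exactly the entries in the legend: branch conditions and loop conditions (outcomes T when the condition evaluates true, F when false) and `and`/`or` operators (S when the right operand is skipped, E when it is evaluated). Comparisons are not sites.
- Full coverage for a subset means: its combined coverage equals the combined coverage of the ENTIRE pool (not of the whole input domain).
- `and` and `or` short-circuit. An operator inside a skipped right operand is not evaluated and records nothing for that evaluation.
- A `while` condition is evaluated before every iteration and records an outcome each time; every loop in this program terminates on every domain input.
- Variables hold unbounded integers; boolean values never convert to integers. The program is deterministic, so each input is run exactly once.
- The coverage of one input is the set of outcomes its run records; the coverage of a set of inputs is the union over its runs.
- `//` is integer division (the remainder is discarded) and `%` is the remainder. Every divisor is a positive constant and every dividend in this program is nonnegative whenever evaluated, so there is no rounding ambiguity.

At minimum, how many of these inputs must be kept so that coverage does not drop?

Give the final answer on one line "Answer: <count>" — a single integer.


test 1 (t=11, w=0) fires B1->T, B1->T, B1->F, B2->F, B3->T, B3->T, B3->T, B3->T, B3->F, B4->T, B6->S, B5->F, B7->F, B8->T, ...; hits B1=T, B1=F, B2=F, B3=T, B3=F, B4=T, B5=F, B6=S, B7=F, B8=T, B10=F, B11=F, B12=S
test 2 (t=13, w=-2) fires B1->T, B1->T, B1->T, B1->T, B1->T, B1->T, B1->F, B2->F, B3->T, B3->T, B3->T, B3->T, B3->F, B4->T, ...; hits B1=T, B1=F, B2=F, B3=T, B3=F, B4=T, B5=F, B6=S, B7=T, B10=F, B11=F, B12=S
test 3 (t=4, w=-1) fires B1->F, B2->F, B3->F, B4->T, B6->S, B5->F, B7->F, B8->F, B9->T, B10->F, B12->S, B11->F; hits B1=F, B2=F, B3=F, B4=T, B5=F, B6=S, B7=F, B8=F, B9=T, B10=F, B11=F, B12=S
test 4 (t=8, w=1) fires B1->F, B2->F, B3->T, B3->T, B3->F, B4->T, B6->S, B5->F, B7->F, B8->T, B10->F, B12->E, B11->T; hits B1=F, B2=F, B3=T, B3=F, B4=T, B5=F, B6=S, B7=F, B8=T, B10=F, B11=T, B12=E
test 5 (t=6, w=0) fires B1->F, B2->F, B3->T, B3->F, B4->T, B6->S, B5->F, B7->F, B8->F, B9->T, B10->F, B12->S, B11->F; hits B1=F, B2=F, B3=T, B3=F, B4=T, B5=F, B6=S, B7=F, B8=F, B9=T, B10=F, B11=F, B12=S
the full pool covers 18 outcomes: B1=T, B1=F, B2=F, B3=T, B3=F, B4=T, B5=F, B6=S, B7=T, B7=F, B8=T, B8=F, B9=T, B10=F, B11=T, B11=F, B12=S, B12=E
no size-1 subset reaches all 18 outcomes (best union: 13/18)
no size-2 subset reaches all 18 outcomes (best union: 16/18)
the canonical winner is {2, 3, 4}: size 3, full 18-outcome coverage, earliest index list among size-3 covers
Answer: 3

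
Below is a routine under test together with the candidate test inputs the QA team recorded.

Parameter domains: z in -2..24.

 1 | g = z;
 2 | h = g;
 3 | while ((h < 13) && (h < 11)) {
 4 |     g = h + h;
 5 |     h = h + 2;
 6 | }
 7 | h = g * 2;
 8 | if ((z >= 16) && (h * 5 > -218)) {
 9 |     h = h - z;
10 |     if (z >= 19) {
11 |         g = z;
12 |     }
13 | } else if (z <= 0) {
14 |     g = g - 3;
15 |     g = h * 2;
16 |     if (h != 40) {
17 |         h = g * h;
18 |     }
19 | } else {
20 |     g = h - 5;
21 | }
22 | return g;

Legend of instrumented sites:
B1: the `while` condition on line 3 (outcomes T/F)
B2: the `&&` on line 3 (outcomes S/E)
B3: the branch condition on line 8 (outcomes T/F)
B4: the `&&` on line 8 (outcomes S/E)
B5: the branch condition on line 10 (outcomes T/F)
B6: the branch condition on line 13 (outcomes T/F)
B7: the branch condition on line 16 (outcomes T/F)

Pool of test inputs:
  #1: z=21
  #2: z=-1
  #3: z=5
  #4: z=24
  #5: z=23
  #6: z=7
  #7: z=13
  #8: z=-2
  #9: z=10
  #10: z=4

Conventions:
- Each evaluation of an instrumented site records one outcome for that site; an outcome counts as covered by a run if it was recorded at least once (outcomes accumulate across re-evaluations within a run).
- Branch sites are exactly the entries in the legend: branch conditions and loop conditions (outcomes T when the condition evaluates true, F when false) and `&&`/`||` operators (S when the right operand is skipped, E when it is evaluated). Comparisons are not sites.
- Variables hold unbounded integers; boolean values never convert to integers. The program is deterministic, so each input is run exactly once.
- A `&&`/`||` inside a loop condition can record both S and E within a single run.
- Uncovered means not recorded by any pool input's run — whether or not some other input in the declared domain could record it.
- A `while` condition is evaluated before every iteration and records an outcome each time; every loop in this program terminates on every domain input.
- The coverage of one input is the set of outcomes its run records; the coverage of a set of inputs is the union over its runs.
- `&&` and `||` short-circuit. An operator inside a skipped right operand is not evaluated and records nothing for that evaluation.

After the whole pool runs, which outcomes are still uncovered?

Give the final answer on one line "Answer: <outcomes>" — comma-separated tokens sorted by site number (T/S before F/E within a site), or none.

input #1, z=21: outcomes B1=F, B2=S, B3=T, B4=E, B5=T
input #2, z=-1: outcomes B1=T, B1=F, B2=E, B3=F, B4=S, B6=T, B7=T
input #3, z=5: outcomes B1=T, B1=F, B2=E, B3=F, B4=S, B6=F
input #4, z=24: outcomes B1=F, B2=S, B3=T, B4=E, B5=T
input #5, z=23: outcomes B1=F, B2=S, B3=T, B4=E, B5=T
input #6, z=7: outcomes B1=T, B1=F, B2=E, B3=F, B4=S, B6=F
input #7, z=13: outcomes B1=F, B2=S, B3=F, B4=S, B6=F
input #8, z=-2: outcomes B1=T, B1=F, B2=E, B3=F, B4=S, B6=T, B7=F
input #9, z=10: outcomes B1=T, B1=F, B2=E, B3=F, B4=S, B6=F
input #10, z=4: outcomes B1=T, B1=F, B2=E, B3=F, B4=S, B6=F
union over the pool: B1=T, B1=F, B2=S, B2=E, B3=T, B3=F, B4=S, B4=E, B5=T, B6=T, B6=F, B7=T, B7=F
uncovered (1 of 14): B5=F

Answer: B5=F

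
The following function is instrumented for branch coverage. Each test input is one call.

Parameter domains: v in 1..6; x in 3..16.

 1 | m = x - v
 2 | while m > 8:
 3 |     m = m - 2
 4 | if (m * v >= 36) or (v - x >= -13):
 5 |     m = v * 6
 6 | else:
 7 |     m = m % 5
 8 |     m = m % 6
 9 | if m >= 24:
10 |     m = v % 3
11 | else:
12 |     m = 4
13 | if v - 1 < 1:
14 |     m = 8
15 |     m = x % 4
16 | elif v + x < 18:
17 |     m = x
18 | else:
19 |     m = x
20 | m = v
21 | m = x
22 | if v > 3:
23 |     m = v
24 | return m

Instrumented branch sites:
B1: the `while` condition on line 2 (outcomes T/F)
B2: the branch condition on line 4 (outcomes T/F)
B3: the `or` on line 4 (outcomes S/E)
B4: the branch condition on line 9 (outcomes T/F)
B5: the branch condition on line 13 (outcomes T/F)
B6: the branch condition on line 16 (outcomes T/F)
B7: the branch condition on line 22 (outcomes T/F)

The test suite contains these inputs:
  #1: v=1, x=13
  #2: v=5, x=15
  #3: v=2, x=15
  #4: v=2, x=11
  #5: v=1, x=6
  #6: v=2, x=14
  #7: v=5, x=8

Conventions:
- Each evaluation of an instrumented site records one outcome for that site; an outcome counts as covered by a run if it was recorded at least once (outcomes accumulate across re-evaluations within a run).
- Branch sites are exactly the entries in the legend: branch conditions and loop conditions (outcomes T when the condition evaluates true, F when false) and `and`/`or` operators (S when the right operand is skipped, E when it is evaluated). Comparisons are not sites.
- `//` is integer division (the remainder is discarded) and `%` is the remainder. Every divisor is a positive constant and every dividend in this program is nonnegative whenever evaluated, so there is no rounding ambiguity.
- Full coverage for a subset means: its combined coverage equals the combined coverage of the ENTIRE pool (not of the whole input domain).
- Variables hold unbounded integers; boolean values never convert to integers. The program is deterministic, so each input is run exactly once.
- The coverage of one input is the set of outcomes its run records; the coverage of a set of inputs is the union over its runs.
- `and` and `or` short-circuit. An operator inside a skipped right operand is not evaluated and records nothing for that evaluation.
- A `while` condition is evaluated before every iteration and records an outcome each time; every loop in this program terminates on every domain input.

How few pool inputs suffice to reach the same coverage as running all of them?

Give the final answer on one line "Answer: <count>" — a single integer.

test 1 (v=1, x=13) fires B1->T, B1->T, B1->F, B3->E, B2->T, B4->F, B5->T, B7->F; hits B1=T, B1=F, B2=T, B3=E, B4=F, B5=T, B7=F
test 2 (v=5, x=15) fires B1->T, B1->F, B3->S, B2->T, B4->T, B5->F, B6->F, B7->T; hits B1=T, B1=F, B2=T, B3=S, B4=T, B5=F, B6=F, B7=T
test 3 (v=2, x=15) fires B1->T, B1->T, B1->T, B1->F, B3->E, B2->T, B4->F, B5->F, B6->T, B7->F; hits B1=T, B1=F, B2=T, B3=E, B4=F, B5=F, B6=T, B7=F
test 4 (v=2, x=11) fires B1->T, B1->F, B3->E, B2->T, B4->F, B5->F, B6->T, B7->F; hits B1=T, B1=F, B2=T, B3=E, B4=F, B5=F, B6=T, B7=F
test 5 (v=1, x=6) fires B1->F, B3->E, B2->T, B4->F, B5->T, B7->F; hits B1=F, B2=T, B3=E, B4=F, B5=T, B7=F
test 6 (v=2, x=14) fires B1->T, B1->T, B1->F, B3->E, B2->T, B4->F, B5->F, B6->T, B7->F; hits B1=T, B1=F, B2=T, B3=E, B4=F, B5=F, B6=T, B7=F
test 7 (v=5, x=8) fires B1->F, B3->E, B2->T, B4->T, B5->F, B6->T, B7->T; hits B1=F, B2=T, B3=E, B4=T, B5=F, B6=T, B7=T
pool-wide coverage (13 outcomes): B1=T, B1=F, B2=T, B3=S, B3=E, B4=T, B4=F, B5=T, B5=F, B6=T, B6=F, B7=T, B7=F
no size-1 subset reaches all 13 outcomes (best union: 8/13)
no size-2 subset reaches all 13 outcomes (best union: 12/13)
size 3: inputs {1, 2, 3} cover all 13 outcomes, and no lexicographically smaller subset of this size does

Answer: 3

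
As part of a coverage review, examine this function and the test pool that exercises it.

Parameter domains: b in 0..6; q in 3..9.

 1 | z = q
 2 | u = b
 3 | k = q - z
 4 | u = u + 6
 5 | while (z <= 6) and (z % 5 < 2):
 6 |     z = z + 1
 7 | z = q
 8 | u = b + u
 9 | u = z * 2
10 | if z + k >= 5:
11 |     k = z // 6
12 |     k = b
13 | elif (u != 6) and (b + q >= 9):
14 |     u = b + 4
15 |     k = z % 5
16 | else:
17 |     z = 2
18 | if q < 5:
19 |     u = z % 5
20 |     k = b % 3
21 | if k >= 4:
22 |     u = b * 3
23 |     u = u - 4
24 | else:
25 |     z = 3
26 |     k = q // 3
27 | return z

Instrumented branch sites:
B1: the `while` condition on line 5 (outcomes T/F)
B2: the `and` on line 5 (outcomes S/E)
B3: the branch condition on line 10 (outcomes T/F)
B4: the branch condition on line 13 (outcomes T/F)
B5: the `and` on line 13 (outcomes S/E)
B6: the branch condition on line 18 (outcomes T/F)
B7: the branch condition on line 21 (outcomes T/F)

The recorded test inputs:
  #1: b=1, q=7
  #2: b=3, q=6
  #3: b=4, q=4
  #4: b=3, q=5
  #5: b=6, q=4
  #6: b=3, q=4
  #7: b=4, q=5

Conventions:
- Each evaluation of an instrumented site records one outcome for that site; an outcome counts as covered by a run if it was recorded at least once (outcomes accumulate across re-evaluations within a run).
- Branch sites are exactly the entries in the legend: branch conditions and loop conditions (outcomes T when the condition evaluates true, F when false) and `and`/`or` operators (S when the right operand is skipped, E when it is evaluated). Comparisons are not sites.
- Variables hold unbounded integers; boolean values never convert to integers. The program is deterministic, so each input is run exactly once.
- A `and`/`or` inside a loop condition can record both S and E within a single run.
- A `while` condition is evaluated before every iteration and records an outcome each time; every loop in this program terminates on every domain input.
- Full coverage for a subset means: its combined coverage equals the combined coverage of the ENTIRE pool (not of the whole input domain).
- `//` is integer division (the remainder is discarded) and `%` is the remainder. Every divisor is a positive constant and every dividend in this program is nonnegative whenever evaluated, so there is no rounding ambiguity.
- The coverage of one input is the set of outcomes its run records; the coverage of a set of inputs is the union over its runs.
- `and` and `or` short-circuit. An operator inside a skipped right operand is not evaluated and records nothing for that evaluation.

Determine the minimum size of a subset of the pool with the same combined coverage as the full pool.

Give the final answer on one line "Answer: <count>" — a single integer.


run #1 (b=1, q=7) runs B2->S, B1->F, B3->T, B6->F, B7->F; records B1=F, B2=S, B3=T, B6=F, B7=F
run #2 (b=3, q=6) runs B2->E, B1->T, B2->S, B1->F, B3->T, B6->F, B7->F; records B1=T, B1=F, B2=S, B2=E, B3=T, B6=F, B7=F
run #3 (b=4, q=4) runs B2->E, B1->F, B3->F, B5->E, B4->F, B6->T, B7->F; records B1=F, B2=E, B3=F, B4=F, B5=E, B6=T, B7=F
run #4 (b=3, q=5) runs B2->E, B1->T, B2->E, B1->T, B2->S, B1->F, B3->T, B6->F, B7->F; records B1=T, B1=F, B2=S, B2=E, B3=T, B6=F, B7=F
run #5 (b=6, q=4) runs B2->E, B1->F, B3->F, B5->E, B4->T, B6->T, B7->F; records B1=F, B2=E, B3=F, B4=T, B5=E, B6=T, B7=F
run #6 (b=3, q=4) runs B2->E, B1->F, B3->F, B5->E, B4->F, B6->T, B7->F; records B1=F, B2=E, B3=F, B4=F, B5=E, B6=T, B7=F
run #7 (b=4, q=5) runs B2->E, B1->T, B2->E, B1->T, B2->S, B1->F, B3->T, B6->F, B7->T; records B1=T, B1=F, B2=S, B2=E, B3=T, B6=F, B7=T
the full pool covers 13 outcomes: B1=T, B1=F, B2=S, B2=E, B3=T, B3=F, B4=T, B4=F, B5=E, B6=T, B6=F, B7=T, B7=F
size 1 is not enough: best union over all size-1 subsets is 7/13
size 2 is not enough: best union over all size-2 subsets is 12/13
size 3: inputs {3, 5, 7} cover all 13 outcomes, and no lexicographically smaller subset of this size does
Answer: 3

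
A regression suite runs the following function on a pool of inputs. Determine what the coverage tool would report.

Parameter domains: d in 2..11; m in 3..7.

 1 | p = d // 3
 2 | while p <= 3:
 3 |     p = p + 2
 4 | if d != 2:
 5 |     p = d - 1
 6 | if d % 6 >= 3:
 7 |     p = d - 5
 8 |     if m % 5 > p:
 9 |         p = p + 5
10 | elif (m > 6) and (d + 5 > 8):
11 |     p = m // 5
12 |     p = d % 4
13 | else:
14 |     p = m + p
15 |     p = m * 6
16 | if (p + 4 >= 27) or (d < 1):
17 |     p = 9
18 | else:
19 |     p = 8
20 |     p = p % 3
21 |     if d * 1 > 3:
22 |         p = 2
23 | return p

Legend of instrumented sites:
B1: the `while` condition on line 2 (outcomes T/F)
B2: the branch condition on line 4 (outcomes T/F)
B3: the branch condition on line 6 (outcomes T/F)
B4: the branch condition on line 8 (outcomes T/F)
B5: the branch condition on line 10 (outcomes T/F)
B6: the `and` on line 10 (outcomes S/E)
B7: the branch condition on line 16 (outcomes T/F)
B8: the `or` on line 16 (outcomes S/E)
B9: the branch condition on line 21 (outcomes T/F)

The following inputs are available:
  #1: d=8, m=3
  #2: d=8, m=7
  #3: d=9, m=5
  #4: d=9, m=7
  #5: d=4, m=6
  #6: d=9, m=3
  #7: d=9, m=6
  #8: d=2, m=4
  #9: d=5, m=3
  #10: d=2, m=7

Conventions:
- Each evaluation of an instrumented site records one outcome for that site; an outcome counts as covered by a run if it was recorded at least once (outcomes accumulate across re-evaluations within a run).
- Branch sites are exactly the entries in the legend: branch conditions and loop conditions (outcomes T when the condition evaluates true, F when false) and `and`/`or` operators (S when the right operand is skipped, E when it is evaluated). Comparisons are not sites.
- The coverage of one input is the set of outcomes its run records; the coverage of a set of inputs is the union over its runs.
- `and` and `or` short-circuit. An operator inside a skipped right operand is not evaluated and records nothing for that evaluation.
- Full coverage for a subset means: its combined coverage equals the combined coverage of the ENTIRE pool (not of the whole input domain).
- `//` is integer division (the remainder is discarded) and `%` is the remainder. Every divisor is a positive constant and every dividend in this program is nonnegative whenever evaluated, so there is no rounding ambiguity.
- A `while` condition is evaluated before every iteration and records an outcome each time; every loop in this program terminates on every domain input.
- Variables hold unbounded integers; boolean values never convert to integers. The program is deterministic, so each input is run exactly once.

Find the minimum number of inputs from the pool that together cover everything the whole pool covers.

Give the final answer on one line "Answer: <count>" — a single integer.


input #1, d=8, m=3: outcomes B1=T, B1=F, B2=T, B3=F, B5=F, B6=S, B7=F, B8=E, B9=T
input #2, d=8, m=7: outcomes B1=T, B1=F, B2=T, B3=F, B5=T, B6=E, B7=F, B8=E, B9=T
input #3, d=9, m=5: outcomes B1=T, B1=F, B2=T, B3=T, B4=F, B7=F, B8=E, B9=T
input #4, d=9, m=7: outcomes B1=T, B1=F, B2=T, B3=T, B4=F, B7=F, B8=E, B9=T
input #5, d=4, m=6: outcomes B1=T, B1=F, B2=T, B3=T, B4=T, B7=F, B8=E, B9=T
input #6, d=9, m=3: outcomes B1=T, B1=F, B2=T, B3=T, B4=F, B7=F, B8=E, B9=T
input #7, d=9, m=6: outcomes B1=T, B1=F, B2=T, B3=T, B4=F, B7=F, B8=E, B9=T
input #8, d=2, m=4: outcomes B1=T, B1=F, B2=F, B3=F, B5=F, B6=S, B7=T, B8=S
input #9, d=5, m=3: outcomes B1=T, B1=F, B2=T, B3=T, B4=T, B7=F, B8=E, B9=T
input #10, d=2, m=7: outcomes B1=T, B1=F, B2=F, B3=F, B5=F, B6=E, B7=T, B8=S
union over all inputs: B1=T, B1=F, B2=T, B2=F, B3=T, B3=F, B4=T, B4=F, B5=T, B5=F, B6=S, B6=E, B7=T, B7=F, B8=S, B8=E, B9=T (17 outcomes)
size 1 is not enough: best union over all size-1 subsets is 9/17
size 2 is not enough: best union over all size-2 subsets is 14/17
size 3 is not enough: best union over all size-3 subsets is 16/17
the canonical winner is {2, 3, 5, 8}: size 4, full 17-outcome coverage, earliest index list among size-4 covers
Answer: 4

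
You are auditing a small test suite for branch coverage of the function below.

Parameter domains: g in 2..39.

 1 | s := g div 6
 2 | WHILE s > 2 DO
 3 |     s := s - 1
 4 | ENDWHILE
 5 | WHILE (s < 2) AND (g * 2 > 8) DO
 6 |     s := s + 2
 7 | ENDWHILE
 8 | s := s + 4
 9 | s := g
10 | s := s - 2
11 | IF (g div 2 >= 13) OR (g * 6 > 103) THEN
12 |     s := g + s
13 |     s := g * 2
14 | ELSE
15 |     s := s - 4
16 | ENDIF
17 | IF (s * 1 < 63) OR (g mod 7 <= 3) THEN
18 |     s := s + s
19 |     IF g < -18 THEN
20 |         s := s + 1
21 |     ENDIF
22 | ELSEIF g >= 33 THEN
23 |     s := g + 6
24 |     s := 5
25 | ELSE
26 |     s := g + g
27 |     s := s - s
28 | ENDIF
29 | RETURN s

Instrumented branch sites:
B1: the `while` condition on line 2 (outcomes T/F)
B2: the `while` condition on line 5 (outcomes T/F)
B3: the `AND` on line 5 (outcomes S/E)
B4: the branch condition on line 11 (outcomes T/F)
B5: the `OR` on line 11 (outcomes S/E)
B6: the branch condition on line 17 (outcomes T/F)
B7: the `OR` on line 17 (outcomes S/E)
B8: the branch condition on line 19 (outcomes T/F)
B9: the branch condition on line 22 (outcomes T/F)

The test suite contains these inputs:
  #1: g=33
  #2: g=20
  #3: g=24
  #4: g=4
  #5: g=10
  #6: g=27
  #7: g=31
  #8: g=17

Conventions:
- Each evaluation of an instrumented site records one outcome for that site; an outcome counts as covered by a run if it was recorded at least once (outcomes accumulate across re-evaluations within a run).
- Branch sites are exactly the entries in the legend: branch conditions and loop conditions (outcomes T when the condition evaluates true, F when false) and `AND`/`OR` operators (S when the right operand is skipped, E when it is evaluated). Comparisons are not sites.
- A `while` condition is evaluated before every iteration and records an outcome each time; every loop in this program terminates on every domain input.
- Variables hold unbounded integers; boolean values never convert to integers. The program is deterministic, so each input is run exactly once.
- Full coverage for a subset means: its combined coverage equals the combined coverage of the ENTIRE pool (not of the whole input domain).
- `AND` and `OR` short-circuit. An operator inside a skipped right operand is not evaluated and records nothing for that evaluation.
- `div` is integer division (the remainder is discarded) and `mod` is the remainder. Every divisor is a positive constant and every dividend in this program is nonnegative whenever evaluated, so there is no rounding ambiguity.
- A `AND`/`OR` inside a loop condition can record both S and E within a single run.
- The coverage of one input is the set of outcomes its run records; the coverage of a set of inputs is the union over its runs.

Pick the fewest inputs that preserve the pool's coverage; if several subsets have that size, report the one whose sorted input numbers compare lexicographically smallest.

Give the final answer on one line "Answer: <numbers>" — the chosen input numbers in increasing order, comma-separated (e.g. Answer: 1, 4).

test 1 (g=33) fires B1->T, B1->T, B1->T, B1->F, B3->S, B2->F, B5->S, B4->T, B7->E, B6->F, B9->T; hits B1=T, B1=F, B2=F, B3=S, B4=T, B5=S, B6=F, B7=E, B9=T
test 2 (g=20) fires B1->T, B1->F, B3->S, B2->F, B5->E, B4->T, B7->S, B6->T, B8->F; hits B1=T, B1=F, B2=F, B3=S, B4=T, B5=E, B6=T, B7=S, B8=F
test 3 (g=24) fires B1->T, B1->T, B1->F, B3->S, B2->F, B5->E, B4->T, B7->S, B6->T, B8->F; hits B1=T, B1=F, B2=F, B3=S, B4=T, B5=E, B6=T, B7=S, B8=F
test 4 (g=4) fires B1->F, B3->E, B2->F, B5->E, B4->F, B7->S, B6->T, B8->F; hits B1=F, B2=F, B3=E, B4=F, B5=E, B6=T, B7=S, B8=F
test 5 (g=10) fires B1->F, B3->E, B2->T, B3->S, B2->F, B5->E, B4->F, B7->S, B6->T, B8->F; hits B1=F, B2=T, B2=F, B3=S, B3=E, B4=F, B5=E, B6=T, B7=S, B8=F
test 6 (g=27) fires B1->T, B1->T, B1->F, B3->S, B2->F, B5->S, B4->T, B7->S, B6->T, B8->F; hits B1=T, B1=F, B2=F, B3=S, B4=T, B5=S, B6=T, B7=S, B8=F
test 7 (g=31) fires B1->T, B1->T, B1->T, B1->F, B3->S, B2->F, B5->S, B4->T, B7->S, B6->T, B8->F; hits B1=T, B1=F, B2=F, B3=S, B4=T, B5=S, B6=T, B7=S, B8=F
test 8 (g=17) fires B1->F, B3->S, B2->F, B5->E, B4->F, B7->S, B6->T, B8->F; hits B1=F, B2=F, B3=S, B4=F, B5=E, B6=T, B7=S, B8=F
pool-wide coverage (16 outcomes): B1=T, B1=F, B2=T, B2=F, B3=S, B3=E, B4=T, B4=F, B5=S, B5=E, B6=T, B6=F, B7=S, B7=E, B8=F, B9=T
size 1 is not enough: best union over all size-1 subsets is 10/16
inputs {1, 5} (size 2) cover everything; no size-2 subset with a lexicographically smaller index list covers all 16

Answer: 1, 5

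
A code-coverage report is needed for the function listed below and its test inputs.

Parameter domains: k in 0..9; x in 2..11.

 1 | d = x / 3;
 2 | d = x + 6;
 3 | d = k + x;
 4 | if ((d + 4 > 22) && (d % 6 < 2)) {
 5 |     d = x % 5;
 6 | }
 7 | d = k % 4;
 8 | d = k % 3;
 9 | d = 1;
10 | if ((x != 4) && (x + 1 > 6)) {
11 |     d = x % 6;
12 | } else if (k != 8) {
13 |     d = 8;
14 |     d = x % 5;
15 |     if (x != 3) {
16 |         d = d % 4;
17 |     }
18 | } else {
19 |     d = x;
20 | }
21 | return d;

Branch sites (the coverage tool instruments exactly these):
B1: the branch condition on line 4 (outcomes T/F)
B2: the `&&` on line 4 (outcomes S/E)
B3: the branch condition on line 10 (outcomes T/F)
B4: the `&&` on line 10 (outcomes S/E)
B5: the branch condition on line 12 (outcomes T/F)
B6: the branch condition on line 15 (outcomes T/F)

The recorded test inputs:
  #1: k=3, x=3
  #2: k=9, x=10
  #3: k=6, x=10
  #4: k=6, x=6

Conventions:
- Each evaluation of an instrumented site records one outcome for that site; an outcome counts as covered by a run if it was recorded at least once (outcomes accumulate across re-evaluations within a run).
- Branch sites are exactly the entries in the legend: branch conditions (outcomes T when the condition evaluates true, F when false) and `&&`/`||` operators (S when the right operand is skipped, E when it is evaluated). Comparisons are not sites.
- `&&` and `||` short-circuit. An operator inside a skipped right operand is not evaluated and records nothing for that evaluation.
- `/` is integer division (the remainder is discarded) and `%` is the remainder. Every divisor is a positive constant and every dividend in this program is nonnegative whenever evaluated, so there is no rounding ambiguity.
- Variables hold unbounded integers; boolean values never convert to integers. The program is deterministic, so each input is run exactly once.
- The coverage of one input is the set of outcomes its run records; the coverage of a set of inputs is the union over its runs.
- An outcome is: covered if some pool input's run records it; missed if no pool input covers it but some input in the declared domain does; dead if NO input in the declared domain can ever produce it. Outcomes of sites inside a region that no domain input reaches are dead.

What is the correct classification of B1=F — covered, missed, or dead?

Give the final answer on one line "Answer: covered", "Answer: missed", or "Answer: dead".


B1=F is recorded by pool input(s) 1, 3, 4 -> covered
Answer: covered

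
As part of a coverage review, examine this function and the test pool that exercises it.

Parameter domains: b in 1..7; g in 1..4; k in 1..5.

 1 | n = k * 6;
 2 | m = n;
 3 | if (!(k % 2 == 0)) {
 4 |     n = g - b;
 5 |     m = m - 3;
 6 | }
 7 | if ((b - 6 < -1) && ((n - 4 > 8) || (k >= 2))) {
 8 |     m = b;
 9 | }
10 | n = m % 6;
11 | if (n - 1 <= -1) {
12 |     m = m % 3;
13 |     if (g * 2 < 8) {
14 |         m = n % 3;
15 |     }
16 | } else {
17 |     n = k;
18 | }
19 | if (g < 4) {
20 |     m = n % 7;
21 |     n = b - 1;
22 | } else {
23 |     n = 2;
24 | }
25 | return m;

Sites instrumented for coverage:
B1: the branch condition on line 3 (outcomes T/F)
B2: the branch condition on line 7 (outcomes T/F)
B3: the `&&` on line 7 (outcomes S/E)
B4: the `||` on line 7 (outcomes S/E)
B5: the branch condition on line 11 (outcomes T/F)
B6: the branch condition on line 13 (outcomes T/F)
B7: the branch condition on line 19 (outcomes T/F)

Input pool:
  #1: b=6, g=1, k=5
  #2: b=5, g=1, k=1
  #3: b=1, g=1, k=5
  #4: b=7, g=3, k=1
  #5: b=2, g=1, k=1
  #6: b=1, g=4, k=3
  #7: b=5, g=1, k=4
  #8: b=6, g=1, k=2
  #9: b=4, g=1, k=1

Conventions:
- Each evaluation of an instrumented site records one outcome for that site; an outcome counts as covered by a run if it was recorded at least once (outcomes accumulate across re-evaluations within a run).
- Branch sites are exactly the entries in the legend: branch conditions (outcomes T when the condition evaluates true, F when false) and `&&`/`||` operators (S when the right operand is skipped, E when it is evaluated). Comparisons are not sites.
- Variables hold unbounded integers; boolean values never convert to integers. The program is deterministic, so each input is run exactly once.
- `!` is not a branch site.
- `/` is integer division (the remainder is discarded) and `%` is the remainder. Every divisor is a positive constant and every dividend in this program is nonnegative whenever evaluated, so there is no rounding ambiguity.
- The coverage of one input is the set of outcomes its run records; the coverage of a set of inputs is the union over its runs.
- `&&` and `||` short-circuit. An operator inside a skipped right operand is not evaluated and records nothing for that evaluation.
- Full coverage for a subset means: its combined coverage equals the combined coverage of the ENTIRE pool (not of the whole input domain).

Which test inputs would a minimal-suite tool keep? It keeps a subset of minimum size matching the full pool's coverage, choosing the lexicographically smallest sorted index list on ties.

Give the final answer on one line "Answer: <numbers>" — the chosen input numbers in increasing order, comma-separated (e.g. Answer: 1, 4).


input #1 (b=6, g=1, k=5): covers B1=T, B2=F, B3=S, B5=F, B7=T
input #2 (b=5, g=1, k=1): covers B1=T, B2=F, B3=S, B5=F, B7=T
input #3 (b=1, g=1, k=5): covers B1=T, B2=T, B3=E, B4=E, B5=F, B7=T
input #4 (b=7, g=3, k=1): covers B1=T, B2=F, B3=S, B5=F, B7=T
input #5 (b=2, g=1, k=1): covers B1=T, B2=F, B3=E, B4=E, B5=F, B7=T
input #6 (b=1, g=4, k=3): covers B1=T, B2=T, B3=E, B4=E, B5=F, B7=F
input #7 (b=5, g=1, k=4): covers B1=F, B2=F, B3=S, B5=T, B6=T, B7=T
input #8 (b=6, g=1, k=2): covers B1=F, B2=F, B3=S, B5=T, B6=T, B7=T
input #9 (b=4, g=1, k=1): covers B1=T, B2=F, B3=E, B4=E, B5=F, B7=T
union over all inputs: B1=T, B1=F, B2=T, B2=F, B3=S, B3=E, B4=E, B5=T, B5=F, B6=T, B7=T, B7=F (12 outcomes)
every size-1 subset falls short of the 12 outcomes (best: 6/12)
size 2: inputs {6, 7} cover all 12 outcomes, and no lexicographically smaller subset of this size does
Answer: 6, 7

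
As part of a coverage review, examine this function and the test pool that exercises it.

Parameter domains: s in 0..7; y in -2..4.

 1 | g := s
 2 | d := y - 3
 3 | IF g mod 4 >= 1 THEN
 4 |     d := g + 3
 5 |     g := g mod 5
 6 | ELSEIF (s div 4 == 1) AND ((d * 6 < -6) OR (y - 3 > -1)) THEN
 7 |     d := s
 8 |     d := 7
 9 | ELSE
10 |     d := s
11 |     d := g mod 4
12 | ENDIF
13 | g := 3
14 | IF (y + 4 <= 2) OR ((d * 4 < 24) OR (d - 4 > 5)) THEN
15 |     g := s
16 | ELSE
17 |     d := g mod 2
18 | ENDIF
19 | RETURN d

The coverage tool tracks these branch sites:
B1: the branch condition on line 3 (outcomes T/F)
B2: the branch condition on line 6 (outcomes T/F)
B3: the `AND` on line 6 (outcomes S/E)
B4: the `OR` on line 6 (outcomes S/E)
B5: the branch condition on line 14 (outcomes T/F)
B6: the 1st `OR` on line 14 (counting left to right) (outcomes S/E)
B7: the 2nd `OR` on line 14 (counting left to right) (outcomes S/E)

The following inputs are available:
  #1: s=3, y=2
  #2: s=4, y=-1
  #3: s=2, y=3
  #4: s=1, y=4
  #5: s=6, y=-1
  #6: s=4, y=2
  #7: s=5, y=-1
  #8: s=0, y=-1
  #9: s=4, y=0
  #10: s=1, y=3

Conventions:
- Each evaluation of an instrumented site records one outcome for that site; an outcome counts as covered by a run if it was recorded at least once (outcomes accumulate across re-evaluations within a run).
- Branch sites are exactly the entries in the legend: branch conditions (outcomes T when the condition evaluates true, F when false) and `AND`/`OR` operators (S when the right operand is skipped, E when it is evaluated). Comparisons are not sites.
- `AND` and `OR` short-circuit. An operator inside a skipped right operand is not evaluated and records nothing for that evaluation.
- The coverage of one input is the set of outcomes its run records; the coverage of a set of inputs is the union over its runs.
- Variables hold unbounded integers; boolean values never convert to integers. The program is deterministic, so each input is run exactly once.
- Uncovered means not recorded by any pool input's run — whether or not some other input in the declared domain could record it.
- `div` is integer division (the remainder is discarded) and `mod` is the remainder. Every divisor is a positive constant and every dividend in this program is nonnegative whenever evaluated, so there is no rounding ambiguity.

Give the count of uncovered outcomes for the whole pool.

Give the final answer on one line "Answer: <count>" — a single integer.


input #1, s=3, y=2: events B1->T, B6->E, B7->E, B5->F; outcomes B1=T, B5=F, B6=E, B7=E
input #2, s=4, y=-1: events B1->F, B3->E, B4->S, B2->T, B6->E, B7->E, B5->F; outcomes B1=F, B2=T, B3=E, B4=S, B5=F, B6=E, B7=E
input #3, s=2, y=3: events B1->T, B6->E, B7->S, B5->T; outcomes B1=T, B5=T, B6=E, B7=S
input #4, s=1, y=4: events B1->T, B6->E, B7->S, B5->T; outcomes B1=T, B5=T, B6=E, B7=S
input #5, s=6, y=-1: events B1->T, B6->E, B7->E, B5->F; outcomes B1=T, B5=F, B6=E, B7=E
input #6, s=4, y=2: events B1->F, B3->E, B4->E, B2->F, B6->E, B7->S, B5->T; outcomes B1=F, B2=F, B3=E, B4=E, B5=T, B6=E, B7=S
input #7, s=5, y=-1: events B1->T, B6->E, B7->E, B5->F; outcomes B1=T, B5=F, B6=E, B7=E
input #8, s=0, y=-1: events B1->F, B3->S, B2->F, B6->E, B7->S, B5->T; outcomes B1=F, B2=F, B3=S, B5=T, B6=E, B7=S
input #9, s=4, y=0: events B1->F, B3->E, B4->S, B2->T, B6->E, B7->E, B5->F; outcomes B1=F, B2=T, B3=E, B4=S, B5=F, B6=E, B7=E
input #10, s=1, y=3: events B1->T, B6->E, B7->S, B5->T; outcomes B1=T, B5=T, B6=E, B7=S
union over the pool: B1=T, B1=F, B2=T, B2=F, B3=S, B3=E, B4=S, B4=E, B5=T, B5=F, B6=E, B7=S, B7=E
uncovered (1 of 14): B6=S
Answer: 1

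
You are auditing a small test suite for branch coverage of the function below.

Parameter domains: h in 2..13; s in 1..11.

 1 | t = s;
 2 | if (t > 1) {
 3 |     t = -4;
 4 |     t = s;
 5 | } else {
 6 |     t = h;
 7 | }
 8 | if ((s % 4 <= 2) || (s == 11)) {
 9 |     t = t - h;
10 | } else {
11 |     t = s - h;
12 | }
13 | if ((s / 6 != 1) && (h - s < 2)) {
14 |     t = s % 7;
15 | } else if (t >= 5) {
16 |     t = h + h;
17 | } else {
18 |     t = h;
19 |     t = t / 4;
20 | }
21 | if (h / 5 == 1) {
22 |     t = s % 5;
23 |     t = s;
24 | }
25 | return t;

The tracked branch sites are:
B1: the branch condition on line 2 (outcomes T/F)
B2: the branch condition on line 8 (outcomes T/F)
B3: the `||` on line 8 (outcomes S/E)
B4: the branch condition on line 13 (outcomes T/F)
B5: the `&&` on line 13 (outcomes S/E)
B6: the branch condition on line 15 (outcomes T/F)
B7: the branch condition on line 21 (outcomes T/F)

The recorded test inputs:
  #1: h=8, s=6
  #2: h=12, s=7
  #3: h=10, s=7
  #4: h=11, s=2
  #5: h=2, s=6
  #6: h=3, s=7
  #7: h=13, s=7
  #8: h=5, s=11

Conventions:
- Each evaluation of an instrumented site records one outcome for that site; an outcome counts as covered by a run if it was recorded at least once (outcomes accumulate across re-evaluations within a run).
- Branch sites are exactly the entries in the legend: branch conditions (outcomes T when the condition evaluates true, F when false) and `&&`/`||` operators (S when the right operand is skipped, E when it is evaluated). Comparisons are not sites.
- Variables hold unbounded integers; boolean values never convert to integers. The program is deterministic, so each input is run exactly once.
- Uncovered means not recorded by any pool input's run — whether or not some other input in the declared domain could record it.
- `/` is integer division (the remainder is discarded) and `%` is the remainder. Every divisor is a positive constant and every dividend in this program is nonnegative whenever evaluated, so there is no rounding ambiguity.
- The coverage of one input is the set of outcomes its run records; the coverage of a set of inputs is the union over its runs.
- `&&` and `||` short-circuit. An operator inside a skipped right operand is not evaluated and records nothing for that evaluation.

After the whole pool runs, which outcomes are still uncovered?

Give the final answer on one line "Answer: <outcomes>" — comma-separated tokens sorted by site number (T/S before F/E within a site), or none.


test 1 (h=8, s=6) hits B1=T, B2=T, B3=S, B4=F, B5=S, B6=F, B7=T
test 2 (h=12, s=7) hits B1=T, B2=F, B3=E, B4=F, B5=S, B6=F, B7=F
test 3 (h=10, s=7) hits B1=T, B2=F, B3=E, B4=F, B5=S, B6=F, B7=F
test 4 (h=11, s=2) hits B1=T, B2=T, B3=S, B4=F, B5=E, B6=F, B7=F
test 5 (h=2, s=6) hits B1=T, B2=T, B3=S, B4=F, B5=S, B6=F, B7=F
test 6 (h=3, s=7) hits B1=T, B2=F, B3=E, B4=F, B5=S, B6=F, B7=F
test 7 (h=13, s=7) hits B1=T, B2=F, B3=E, B4=F, B5=S, B6=F, B7=F
test 8 (h=5, s=11) hits B1=T, B2=T, B3=E, B4=F, B5=S, B6=T, B7=T
union over the pool: B1=T, B2=T, B2=F, B3=S, B3=E, B4=F, B5=S, B5=E, B6=T, B6=F, B7=T, B7=F
uncovered (2 of 14): B1=F, B4=T
Answer: B1=F, B4=T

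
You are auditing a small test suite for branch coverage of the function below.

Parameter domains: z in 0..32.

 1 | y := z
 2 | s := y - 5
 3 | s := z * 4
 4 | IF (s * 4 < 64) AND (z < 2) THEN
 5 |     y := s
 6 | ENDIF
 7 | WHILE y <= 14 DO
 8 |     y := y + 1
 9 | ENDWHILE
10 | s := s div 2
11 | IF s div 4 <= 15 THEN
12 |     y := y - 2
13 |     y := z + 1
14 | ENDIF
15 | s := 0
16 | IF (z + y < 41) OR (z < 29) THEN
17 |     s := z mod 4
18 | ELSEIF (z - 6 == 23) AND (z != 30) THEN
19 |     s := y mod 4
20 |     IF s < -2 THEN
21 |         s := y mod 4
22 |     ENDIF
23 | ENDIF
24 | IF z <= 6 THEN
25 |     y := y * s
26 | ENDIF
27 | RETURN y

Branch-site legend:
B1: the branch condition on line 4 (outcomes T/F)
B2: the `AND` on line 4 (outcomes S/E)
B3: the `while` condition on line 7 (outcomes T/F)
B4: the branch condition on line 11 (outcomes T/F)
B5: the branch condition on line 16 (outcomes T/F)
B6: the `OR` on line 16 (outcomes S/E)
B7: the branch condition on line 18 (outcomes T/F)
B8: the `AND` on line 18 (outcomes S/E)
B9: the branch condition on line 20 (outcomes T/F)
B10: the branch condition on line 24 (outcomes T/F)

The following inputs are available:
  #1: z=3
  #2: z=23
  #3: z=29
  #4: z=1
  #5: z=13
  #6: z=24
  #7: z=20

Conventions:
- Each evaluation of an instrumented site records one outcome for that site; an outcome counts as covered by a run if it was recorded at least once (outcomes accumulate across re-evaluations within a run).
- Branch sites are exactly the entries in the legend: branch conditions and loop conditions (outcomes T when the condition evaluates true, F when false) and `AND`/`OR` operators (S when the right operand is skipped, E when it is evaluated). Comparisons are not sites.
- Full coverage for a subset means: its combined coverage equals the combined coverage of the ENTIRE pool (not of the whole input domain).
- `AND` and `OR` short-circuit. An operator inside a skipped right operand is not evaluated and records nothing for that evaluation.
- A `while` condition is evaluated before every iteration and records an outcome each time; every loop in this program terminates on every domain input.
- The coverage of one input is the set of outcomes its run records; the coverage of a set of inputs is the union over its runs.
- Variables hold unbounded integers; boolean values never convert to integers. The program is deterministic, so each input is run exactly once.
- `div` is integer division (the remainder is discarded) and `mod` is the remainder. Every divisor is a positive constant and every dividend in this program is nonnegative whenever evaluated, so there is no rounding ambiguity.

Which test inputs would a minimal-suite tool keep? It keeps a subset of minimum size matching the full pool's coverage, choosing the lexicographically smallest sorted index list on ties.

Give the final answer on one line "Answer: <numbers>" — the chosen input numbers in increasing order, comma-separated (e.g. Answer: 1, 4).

test 1 (z=3) fires B2->E, B1->F, B3->T, B3->T, B3->T, B3->T, B3->T, B3->T, B3->T, B3->T, B3->T, B3->T, B3->T, B3->T, ...; hits B1=F, B2=E, B3=T, B3=F, B4=T, B5=T, B6=S, B10=T
test 2 (z=23) fires B2->S, B1->F, B3->F, B4->T, B6->E, B5->T, B10->F; hits B1=F, B2=S, B3=F, B4=T, B5=T, B6=E, B10=F
test 3 (z=29) fires B2->S, B1->F, B3->F, B4->T, B6->E, B5->F, B8->E, B7->T, B9->F, B10->F; hits B1=F, B2=S, B3=F, B4=T, B5=F, B6=E, B7=T, B8=E, B9=F, B10=F
test 4 (z=1) fires B2->E, B1->T, B3->T, B3->T, B3->T, B3->T, B3->T, B3->T, B3->T, B3->T, B3->T, B3->T, B3->T, B3->F, ...; hits B1=T, B2=E, B3=T, B3=F, B4=T, B5=T, B6=S, B10=T
test 5 (z=13) fires B2->S, B1->F, B3->T, B3->T, B3->F, B4->T, B6->S, B5->T, B10->F; hits B1=F, B2=S, B3=T, B3=F, B4=T, B5=T, B6=S, B10=F
test 6 (z=24) fires B2->S, B1->F, B3->F, B4->T, B6->E, B5->T, B10->F; hits B1=F, B2=S, B3=F, B4=T, B5=T, B6=E, B10=F
test 7 (z=20) fires B2->S, B1->F, B3->F, B4->T, B6->E, B5->T, B10->F; hits B1=F, B2=S, B3=F, B4=T, B5=T, B6=E, B10=F
pool-wide coverage (16 outcomes): B1=T, B1=F, B2=S, B2=E, B3=T, B3=F, B4=T, B5=T, B5=F, B6=S, B6=E, B7=T, B8=E, B9=F, B10=T, B10=F
size 1 is not enough: best union over all size-1 subsets is 10/16
size 2: inputs {3, 4} cover all 16 outcomes, and no lexicographically smaller subset of this size does

Answer: 3, 4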